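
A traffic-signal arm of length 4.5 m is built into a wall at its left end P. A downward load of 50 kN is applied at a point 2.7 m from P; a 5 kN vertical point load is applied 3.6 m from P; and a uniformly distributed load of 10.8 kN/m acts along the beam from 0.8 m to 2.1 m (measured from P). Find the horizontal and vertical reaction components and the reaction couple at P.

P_x = 0, P_y = 69.04 kN, M_P = 173.4 kN·m

Resultant of the distributed load: 10.8 × 1.3 = 14.04 kN at 1.45 m from P.
ΣF_x = 0: P_x = 0.
ΣF_y = 0: P_y − 50 − 5 − 10.8·1.3 = 0 → P_y = 69.04 kN.
ΣM about P: M_P − 50·2.7 − 5·3.6 − (10.8·1.3)·1.45 = 0 → M_P = 173.4 kN·m.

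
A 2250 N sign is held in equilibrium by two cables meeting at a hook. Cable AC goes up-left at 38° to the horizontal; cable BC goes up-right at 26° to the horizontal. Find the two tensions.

ΣF_x = 0: −T_AC·cos38° + T_BC·cos26° = 0 → T_BC = 0.876742·T_AC.
ΣF_y = 0: T_AC·sin38° + T_BC·sin26° = 2250.
Substitute: T_AC·(0.615661 + 0.876742·0.438371) = 2250 → T_AC = 2250 N.
Then T_BC = 0.876742 × 2250 = 1973 N.

T_AC = 2250 N, T_BC = 1973 N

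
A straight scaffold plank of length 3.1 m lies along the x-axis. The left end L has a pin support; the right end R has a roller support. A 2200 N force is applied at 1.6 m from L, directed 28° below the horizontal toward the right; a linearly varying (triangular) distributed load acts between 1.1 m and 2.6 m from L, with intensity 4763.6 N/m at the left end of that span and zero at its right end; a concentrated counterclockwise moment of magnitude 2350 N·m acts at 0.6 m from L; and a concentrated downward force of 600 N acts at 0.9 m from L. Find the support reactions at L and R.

Resultant of the triangular load: ½ × 4763.6 × 1.5 = 3572.7 N, acting at 1.6 m from L (one-third of the span from the peak).
ΣM about L: R_y·3.1 − 2200·sin28°·1.6 − (½·4763.6·1.5)·1.6 + 2350 − 600·0.9 = 0 → R_y = 5558.86/3.1 = 1793.18 ≈ 1793 N.
ΣF_y = 0: L_y + 1793.18 − 2200·sin28° − ½·4763.6·1.5 − 600 = 0 → L_y = 3412 N.
ΣF_x = 0: L_x + 2200·cos28° = 0 → L_x = -1942 N.

L_x = -1942 N, L_y = 3412 N, R_y = 1793 N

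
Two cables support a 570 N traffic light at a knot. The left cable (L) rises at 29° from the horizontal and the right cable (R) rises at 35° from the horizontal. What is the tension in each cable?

ΣF_x = 0: −T_L·cos29° + T_R·cos35° = 0 → T_R = 1.06771·T_L.
ΣF_y = 0: T_L·sin29° + T_R·sin35° = 570.
Substitute: T_L·(0.48481 + 1.06771·0.573576) = 570 → T_L = 519.493 ≈ 519.5 N.
Then T_R = 1.06771 × 519.493 = 554.7 N.

T_L = 519.5 N, T_R = 554.7 N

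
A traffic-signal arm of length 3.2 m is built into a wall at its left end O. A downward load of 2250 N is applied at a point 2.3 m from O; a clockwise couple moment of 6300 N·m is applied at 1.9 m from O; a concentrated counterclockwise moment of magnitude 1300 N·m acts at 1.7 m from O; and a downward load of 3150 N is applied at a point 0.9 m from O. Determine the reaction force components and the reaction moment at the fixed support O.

O_x = 0, O_y = 5400 N, M_O = 13010 N·m

ΣF_x = 0: O_x = 0.
ΣF_y = 0: O_y − 2250 − 3150 = 0 → O_y = 5400 N.
ΣM about O: M_O − 2250·2.3 − 6300 + 1300 − 3150·0.9 = 0 → M_O = 13010 N·m.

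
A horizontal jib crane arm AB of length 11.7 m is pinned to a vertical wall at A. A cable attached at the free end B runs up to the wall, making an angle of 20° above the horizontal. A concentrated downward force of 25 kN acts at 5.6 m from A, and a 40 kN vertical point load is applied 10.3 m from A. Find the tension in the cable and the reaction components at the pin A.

ΣM about A: T·sin20°·11.7 − 25·5.6 − 40·10.3 = 0 → T = 552/(11.7·0.34202) = 137.944 ≈ 137.9 kN.
ΣF_x = 0: A_x − T·cos20° = 0 → A_x = 137.944 × 0.939693 = 129.6 kN.
ΣF_y = 0: A_y + T·sin20° − 25 − 40 = 0 → A_y = 65 − 137.944 × 0.34202 = 17.82 kN.

T = 137.9 kN, A_x = 129.6 kN, A_y = 17.82 kN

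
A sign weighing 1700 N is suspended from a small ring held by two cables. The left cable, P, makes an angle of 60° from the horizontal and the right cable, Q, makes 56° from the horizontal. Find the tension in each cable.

ΣF_x = 0: −T_P·cos60° + T_Q·cos56° = 0 → T_Q = 0.894146·T_P.
ΣF_y = 0: T_P·sin60° + T_Q·sin56° = 1700.
Substitute: T_P·(0.866025 + 0.894146·0.829038) = 1700 → T_P = 1057.67 ≈ 1058 N.
Then T_Q = 0.894146 × 1057.67 = 945.7 N.

T_P = 1058 N, T_Q = 945.7 N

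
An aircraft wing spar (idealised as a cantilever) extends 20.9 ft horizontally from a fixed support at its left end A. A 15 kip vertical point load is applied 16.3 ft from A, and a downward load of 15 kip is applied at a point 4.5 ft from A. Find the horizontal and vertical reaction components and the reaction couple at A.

ΣF_x = 0: A_x = 0.
ΣF_y = 0: A_y − 15 − 15 = 0 → A_y = 30.00 kip.
ΣM about A: M_A − 15·16.3 − 15·4.5 = 0 → M_A = 312.0 kip·ft.

A_x = 0, A_y = 30.00 kip, M_A = 312.0 kip·ft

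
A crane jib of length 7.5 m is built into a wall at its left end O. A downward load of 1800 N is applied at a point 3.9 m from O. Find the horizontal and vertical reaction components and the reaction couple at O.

O_x = 0, O_y = 1800 N, M_O = 7020 N·m

ΣF_x = 0: O_x = 0.
ΣF_y = 0: O_y − 1800 = 0 → O_y = 1800 N.
ΣM about O: M_O − 1800·3.9 = 0 → M_O = 7020 N·m.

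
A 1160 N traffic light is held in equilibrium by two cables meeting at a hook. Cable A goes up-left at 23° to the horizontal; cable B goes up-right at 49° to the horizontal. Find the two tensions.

ΣF_x = 0: −T_A·cos23° + T_B·cos49° = 0 → T_B = 1.40308·T_A.
ΣF_y = 0: T_A·sin23° + T_B·sin49° = 1160.
Substitute: T_A·(0.390731 + 1.40308·0.75471) = 1160 → T_A = 800.193 ≈ 800.2 N.
Then T_B = 1.40308 × 800.193 = 1123 N.

T_A = 800.2 N, T_B = 1123 N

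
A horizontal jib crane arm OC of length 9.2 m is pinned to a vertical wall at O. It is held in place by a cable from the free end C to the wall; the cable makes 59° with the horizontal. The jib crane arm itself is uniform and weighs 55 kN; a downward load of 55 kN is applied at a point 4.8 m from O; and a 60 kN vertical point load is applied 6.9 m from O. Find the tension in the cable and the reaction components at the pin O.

ΣM about O: T·sin59°·9.2 − 55·4.6 − 55·4.8 − 60·6.9 = 0 → T = 931/(9.2·0.857167) = 118.058 ≈ 118.1 kN.
ΣF_x = 0: O_x − T·cos59° = 0 → O_x = 118.058 × 0.515038 = 60.80 kN.
ΣF_y = 0: O_y + T·sin59° − 55 − 55 − 60 = 0 → O_y = 170 − 118.058 × 0.857167 = 68.80 kN.

T = 118.1 kN, O_x = 60.80 kN, O_y = 68.80 kN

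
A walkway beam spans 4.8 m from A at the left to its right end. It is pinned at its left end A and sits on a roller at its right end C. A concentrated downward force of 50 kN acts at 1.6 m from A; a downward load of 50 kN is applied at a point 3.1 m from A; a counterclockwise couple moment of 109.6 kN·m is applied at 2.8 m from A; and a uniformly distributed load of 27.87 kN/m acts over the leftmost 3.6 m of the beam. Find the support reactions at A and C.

A_x = 0, A_y = 136.6 kN, C_y = 63.75 kN

Resultant of the distributed load: 27.87 × 3.6 = 100.332 kN at 1.8 m from A.
Moments about A: C_y·4.8 − 50·1.6 − 50·3.1 + 109.6 − (27.87·3.6)·1.8 = 0 → C_y = 305.9976/4.8 = 63.7495 ≈ 63.75 kN.
ΣF_y = 0: A_y + 63.7495 − 50 − 50 − 27.87·3.6 = 0 → A_y = 136.6 kN.
ΣF_x = 0: no horizontal applied forces, so A_x = 0.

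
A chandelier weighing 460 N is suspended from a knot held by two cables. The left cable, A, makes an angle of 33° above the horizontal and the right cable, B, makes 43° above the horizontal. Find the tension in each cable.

ΣF_x = 0: −T_A·cos33° + T_B·cos43° = 0 → T_B = 1.14674·T_A.
ΣF_y = 0: T_A·sin33° + T_B·sin43° = 460.
Substitute: T_A·(0.544639 + 1.14674·0.681998) = 460 → T_A = 346.721 ≈ 346.7 N.
Then T_B = 1.14674 × 346.721 = 397.6 N.

T_A = 346.7 N, T_B = 397.6 N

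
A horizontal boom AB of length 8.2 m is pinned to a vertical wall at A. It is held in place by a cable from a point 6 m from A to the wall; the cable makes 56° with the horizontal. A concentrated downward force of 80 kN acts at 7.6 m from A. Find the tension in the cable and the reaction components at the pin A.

ΣM about A: T·sin56°·6 − 80·7.6 = 0 → T = 608/(6·0.829038) = 122.23 ≈ 122.2 kN.
ΣF_x = 0: A_x − T·cos56° = 0 → A_x = 122.23 × 0.559193 = 68.35 kN.
ΣF_y = 0: A_y + T·sin56° − 80 = 0 → A_y = 80 − 122.23 × 0.829038 = -21.33 kN.

T = 122.2 kN, A_x = 68.35 kN, A_y = -21.33 kN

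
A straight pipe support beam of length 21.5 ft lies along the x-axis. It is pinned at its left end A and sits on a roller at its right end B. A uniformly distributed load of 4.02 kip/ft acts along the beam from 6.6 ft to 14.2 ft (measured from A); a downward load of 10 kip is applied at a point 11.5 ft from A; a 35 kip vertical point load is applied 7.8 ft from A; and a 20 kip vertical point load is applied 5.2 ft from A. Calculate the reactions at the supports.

Resultant of the distributed load: 4.02 × 7.6 = 30.552 kip at 10.4 ft from A.
Moments about A: B_y·21.5 − (4.02·7.6)·10.4 − 10·11.5 − 35·7.8 − 20·5.2 = 0 → B_y = 809.7408/21.5 = 37.6624 ≈ 37.66 kip.
ΣF_y = 0: A_y + 37.6624 − 4.02·7.6 − 10 − 35 − 20 = 0 → A_y = 57.89 kip.
ΣF_x = 0: no horizontal applied forces, so A_x = 0.

A_x = 0, A_y = 57.89 kip, B_y = 37.66 kip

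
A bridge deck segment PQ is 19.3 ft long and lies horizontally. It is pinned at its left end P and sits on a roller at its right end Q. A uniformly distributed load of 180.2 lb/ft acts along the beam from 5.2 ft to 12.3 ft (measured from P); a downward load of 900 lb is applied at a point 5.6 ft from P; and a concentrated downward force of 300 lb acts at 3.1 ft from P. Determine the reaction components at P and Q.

P_x = 0, P_y = 1590 lb, Q_y = 889.4 lb

Resultant of the distributed load: 180.2 × 7.1 = 1279.42 lb at 8.75 ft from P.
ΣM about P: Q_y·19.3 − (180.2·7.1)·8.75 − 900·5.6 − 300·3.1 = 0 → Q_y = 17164.925/19.3 = 889.374 ≈ 889.4 lb.
ΣF_y = 0: P_y + 889.374 − 180.2·7.1 − 900 − 300 = 0 → P_y = 1590 lb.
ΣF_x = 0: no horizontal applied forces, so P_x = 0.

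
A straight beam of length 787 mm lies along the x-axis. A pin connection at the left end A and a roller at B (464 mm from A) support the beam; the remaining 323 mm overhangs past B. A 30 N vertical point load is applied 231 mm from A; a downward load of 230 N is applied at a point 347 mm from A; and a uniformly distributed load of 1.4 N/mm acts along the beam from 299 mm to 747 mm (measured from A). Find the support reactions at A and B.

Resultant of the distributed load: 1.4 × 448 = 627.2 N at 523 mm from A.
Moments about A: B_y·464 − 30·231 − 230·347 − (1.4·448)·523 = 0 → B_y = 414765.6/464 = 893.891 ≈ 893.9 N.
ΣF_y = 0: A_y + 893.891 − 30 − 230 − 1.4·448 = 0 → A_y = -6.691 N.
ΣF_x = 0: no horizontal applied forces, so A_x = 0.

A_x = 0, A_y = -6.691 N, B_y = 893.9 N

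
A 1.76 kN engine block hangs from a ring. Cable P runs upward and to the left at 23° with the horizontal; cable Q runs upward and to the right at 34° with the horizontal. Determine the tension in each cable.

T_P = 1.740 kN, T_Q = 1.932 kN

ΣF_x = 0: −T_P·cos23° + T_Q·cos34° = 0 → T_Q = 1.11033·T_P.
ΣF_y = 0: T_P·sin23° + T_Q·sin34° = 1.76.
Substitute: T_P·(0.390731 + 1.11033·0.559193) = 1.76 → T_P = 1.73978 ≈ 1.740 kN.
Then T_Q = 1.11033 × 1.73978 = 1.932 kN.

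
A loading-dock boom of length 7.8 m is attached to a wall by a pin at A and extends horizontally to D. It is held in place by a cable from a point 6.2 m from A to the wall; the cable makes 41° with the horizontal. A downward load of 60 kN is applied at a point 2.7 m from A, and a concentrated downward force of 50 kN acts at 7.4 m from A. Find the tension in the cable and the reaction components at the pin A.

T = 130.8 kN, A_x = 98.71 kN, A_y = 24.19 kN

ΣM about A: T·sin41°·6.2 − 60·2.7 − 50·7.4 = 0 → T = 532/(6.2·0.656059) = 130.791 ≈ 130.8 kN.
ΣF_x = 0: A_x − T·cos41° = 0 → A_x = 130.791 × 0.75471 = 98.71 kN.
ΣF_y = 0: A_y + T·sin41° − 60 − 50 = 0 → A_y = 110 − 130.791 × 0.656059 = 24.19 kN.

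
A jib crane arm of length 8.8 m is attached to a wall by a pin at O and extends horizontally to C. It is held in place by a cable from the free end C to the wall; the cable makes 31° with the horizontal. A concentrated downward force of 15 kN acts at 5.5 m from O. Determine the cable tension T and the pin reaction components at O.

ΣM about O: T·sin31°·8.8 − 15·5.5 = 0 → T = 82.5/(8.8·0.515038) = 18.2025 ≈ 18.20 kN.
ΣF_x = 0: O_x − T·cos31° = 0 → O_x = 18.2025 × 0.857167 = 15.60 kN.
ΣF_y = 0: O_y + T·sin31° − 15 = 0 → O_y = 15 − 18.2025 × 0.515038 = 5.625 kN.

T = 18.20 kN, O_x = 15.60 kN, O_y = 5.625 kN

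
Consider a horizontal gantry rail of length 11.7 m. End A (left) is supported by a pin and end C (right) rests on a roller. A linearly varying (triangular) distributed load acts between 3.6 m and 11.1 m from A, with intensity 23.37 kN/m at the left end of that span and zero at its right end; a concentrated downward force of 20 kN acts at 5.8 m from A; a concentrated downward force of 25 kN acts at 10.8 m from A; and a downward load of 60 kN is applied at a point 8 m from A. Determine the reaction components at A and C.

Resultant of the triangular load: ½ × 23.37 × 7.5 = 87.6375 kN, acting at 6.1 m from A (one-third of the span from the peak).
Moments about A: C_y·11.7 − (½·23.37·7.5)·6.1 − 20·5.8 − 25·10.8 − 60·8 = 0 → C_y = 1400.58875/11.7 = 119.708 ≈ 119.7 kN.
ΣF_y = 0: A_y + 119.708 − ½·23.37·7.5 − 20 − 25 − 60 = 0 → A_y = 72.93 kN.
ΣF_x = 0: no horizontal applied forces, so A_x = 0.

A_x = 0, A_y = 72.93 kN, C_y = 119.7 kN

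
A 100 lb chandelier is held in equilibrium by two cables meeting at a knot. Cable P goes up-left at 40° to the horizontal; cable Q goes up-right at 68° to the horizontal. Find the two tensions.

T_P = 39.39 lb, T_Q = 80.55 lb

ΣF_x = 0: −T_P·cos40° + T_Q·cos68° = 0 → T_Q = 2.04493·T_P.
ΣF_y = 0: T_P·sin40° + T_Q·sin68° = 100.
Substitute: T_P·(0.642788 + 2.04493·0.927184) = 100 → T_P = 39.3885 ≈ 39.39 lb.
Then T_Q = 2.04493 × 39.3885 = 80.55 lb.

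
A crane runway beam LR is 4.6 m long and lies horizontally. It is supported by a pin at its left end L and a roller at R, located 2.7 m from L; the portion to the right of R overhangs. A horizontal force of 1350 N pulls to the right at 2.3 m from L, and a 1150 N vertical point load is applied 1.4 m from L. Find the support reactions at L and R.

Taking moments about L: R_y·2.7 − 1150·1.4 = 0 → R_y = 1610/2.7 = 596.296 ≈ 596.3 N.
ΣF_y = 0: L_y + 596.296 − 1150 = 0 → L_y = 553.7 N.
ΣF_x = 0: L_x + 1350 = 0 → L_x = -1350 N.

L_x = -1350 N, L_y = 553.7 N, R_y = 596.3 N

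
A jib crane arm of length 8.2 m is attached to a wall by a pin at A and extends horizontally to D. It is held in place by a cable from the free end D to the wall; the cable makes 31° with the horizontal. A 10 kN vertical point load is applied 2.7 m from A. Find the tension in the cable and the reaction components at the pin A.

ΣM about A: T·sin31°·8.2 − 10·2.7 = 0 → T = 27/(8.2·0.515038) = 6.39309 ≈ 6.393 kN.
ΣF_x = 0: A_x − T·cos31° = 0 → A_x = 6.39309 × 0.857167 = 5.480 kN.
ΣF_y = 0: A_y + T·sin31° − 10 = 0 → A_y = 10 − 6.39309 × 0.515038 = 6.707 kN.

T = 6.393 kN, A_x = 5.480 kN, A_y = 6.707 kN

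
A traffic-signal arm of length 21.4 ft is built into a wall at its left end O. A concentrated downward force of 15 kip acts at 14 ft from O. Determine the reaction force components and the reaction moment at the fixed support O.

O_x = 0, O_y = 15.00 kip, M_O = 210.0 kip·ft

ΣF_x = 0: O_x = 0.
ΣF_y = 0: O_y − 15 = 0 → O_y = 15.00 kip.
ΣM about O: M_O − 15·14 = 0 → M_O = 210.0 kip·ft.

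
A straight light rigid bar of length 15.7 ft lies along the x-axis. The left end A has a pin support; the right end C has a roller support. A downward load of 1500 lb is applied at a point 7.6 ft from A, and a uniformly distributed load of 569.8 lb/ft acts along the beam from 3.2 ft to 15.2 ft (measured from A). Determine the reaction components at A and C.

Resultant of the distributed load: 569.8 × 12 = 6837.6 lb at 9.2 ft from A.
Taking moments about A: C_y·15.7 − 1500·7.6 − (569.8·12)·9.2 = 0 → C_y = 74305.92/15.7 = 4732.86 ≈ 4733 lb.
ΣF_y = 0: A_y + 4732.86 − 1500 − 569.8·12 = 0 → A_y = 3605 lb.
ΣF_x = 0: no horizontal applied forces, so A_x = 0.

A_x = 0, A_y = 3605 lb, C_y = 4733 lb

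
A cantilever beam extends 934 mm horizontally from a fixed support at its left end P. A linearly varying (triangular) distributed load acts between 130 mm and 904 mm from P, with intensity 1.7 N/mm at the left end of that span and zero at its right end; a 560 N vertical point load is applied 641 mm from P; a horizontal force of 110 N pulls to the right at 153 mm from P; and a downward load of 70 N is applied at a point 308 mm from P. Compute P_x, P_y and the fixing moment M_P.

Resultant of the triangular load: ½ × 1.7 × 774 = 657.9 N, acting at 388 mm from P (one-third of the span from the peak).
ΣF_x = 0: P_x + 110 = 0 → P_x = -110.0 N.
ΣF_y = 0: P_y − ½·1.7·774 − 560 − 70 = 0 → P_y = 1288 N.
ΣM about P: M_P − (½·1.7·774)·388 − 560·641 − 70·308 = 0 → M_P = 635800 N·mm.

P_x = -110.0 N, P_y = 1288 N, M_P = 635800 N·mm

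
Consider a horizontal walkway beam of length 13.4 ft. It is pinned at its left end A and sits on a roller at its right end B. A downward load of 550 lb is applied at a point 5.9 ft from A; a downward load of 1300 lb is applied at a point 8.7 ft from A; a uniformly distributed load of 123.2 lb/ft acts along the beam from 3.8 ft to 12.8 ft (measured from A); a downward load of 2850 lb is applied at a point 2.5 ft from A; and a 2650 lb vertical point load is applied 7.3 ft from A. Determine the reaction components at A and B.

Resultant of the distributed load: 123.2 × 9 = 1108.8 lb at 8.3 ft from A.
Taking moments about A: B_y·13.4 − 550·5.9 − 1300·8.7 − (123.2·9)·8.3 − 2850·2.5 − 2650·7.3 = 0 → B_y = 50228.04/13.4 = 3748.36 ≈ 3748 lb.
ΣF_y = 0: A_y + 3748.36 − 550 − 1300 − 123.2·9 − 2850 − 2650 = 0 → A_y = 4710 lb.
ΣF_x = 0: no horizontal applied forces, so A_x = 0.

A_x = 0, A_y = 4710 lb, B_y = 3748 lb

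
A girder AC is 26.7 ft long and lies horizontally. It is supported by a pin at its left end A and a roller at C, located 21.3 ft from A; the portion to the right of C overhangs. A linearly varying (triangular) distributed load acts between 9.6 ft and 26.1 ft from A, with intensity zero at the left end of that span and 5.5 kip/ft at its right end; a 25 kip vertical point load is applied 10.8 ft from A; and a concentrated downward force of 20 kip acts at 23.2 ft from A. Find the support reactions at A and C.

Resultant of the triangular load: ½ × 5.5 × 16.5 = 45.375 kip, acting at 20.6 ft from A (one-third of the span from the peak).
Taking moments about A: C_y·21.3 − (½·5.5·16.5)·20.6 − 25·10.8 − 20·23.2 = 0 → C_y = 1668.725/21.3 = 78.3439 ≈ 78.34 kip.
ΣF_y = 0: A_y + 78.3439 − ½·5.5·16.5 − 25 − 20 = 0 → A_y = 12.03 kip.
ΣF_x = 0: no horizontal applied forces, so A_x = 0.

A_x = 0, A_y = 12.03 kip, C_y = 78.34 kip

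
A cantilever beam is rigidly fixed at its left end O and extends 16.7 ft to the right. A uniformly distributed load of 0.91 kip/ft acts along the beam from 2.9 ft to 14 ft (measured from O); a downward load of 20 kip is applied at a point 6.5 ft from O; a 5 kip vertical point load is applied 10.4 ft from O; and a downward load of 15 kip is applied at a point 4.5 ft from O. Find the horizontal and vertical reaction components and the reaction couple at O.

Resultant of the distributed load: 0.91 × 11.1 = 10.101 kip at 8.45 ft from O.
ΣF_x = 0: O_x = 0.
ΣF_y = 0: O_y − 0.91·11.1 − 20 − 5 − 15 = 0 → O_y = 50.10 kip.
ΣM about O: M_O − (0.91·11.1)·8.45 − 20·6.5 − 5·10.4 − 15·4.5 = 0 → M_O = 334.9 kip·ft.

O_x = 0, O_y = 50.10 kip, M_O = 334.9 kip·ft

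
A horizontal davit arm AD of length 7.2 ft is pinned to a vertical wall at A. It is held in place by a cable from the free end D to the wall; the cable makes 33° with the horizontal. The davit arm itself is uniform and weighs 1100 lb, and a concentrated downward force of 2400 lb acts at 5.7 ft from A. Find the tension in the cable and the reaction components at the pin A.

ΣM about A: T·sin33°·7.2 − 1100·3.6 − 2400·5.7 = 0 → T = 17640/(7.2·0.544639) = 4498.39 ≈ 4498 lb.
ΣF_x = 0: A_x − T·cos33° = 0 → A_x = 4498.39 × 0.838671 = 3773 lb.
ΣF_y = 0: A_y + T·sin33° − 1100 − 2400 = 0 → A_y = 3500 − 4498.39 × 0.544639 = 1050 lb.

T = 4498 lb, A_x = 3773 lb, A_y = 1050 lb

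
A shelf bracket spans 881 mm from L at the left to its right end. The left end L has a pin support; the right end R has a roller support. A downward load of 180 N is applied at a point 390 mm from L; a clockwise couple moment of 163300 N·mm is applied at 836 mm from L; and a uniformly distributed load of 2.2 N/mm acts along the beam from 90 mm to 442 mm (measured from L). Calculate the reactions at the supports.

Resultant of the distributed load: 2.2 × 352 = 774.4 N at 266 mm from L.
Taking moments about L: R_y·881 − 180·390 − 163300 − (2.2·352)·266 = 0 → R_y = 439490.4/881 = 498.854 ≈ 498.9 N.
ΣF_y = 0: L_y + 498.854 − 180 − 2.2·352 = 0 → L_y = 455.5 N.
ΣF_x = 0: no horizontal applied forces, so L_x = 0.

L_x = 0, L_y = 455.5 N, R_y = 498.9 N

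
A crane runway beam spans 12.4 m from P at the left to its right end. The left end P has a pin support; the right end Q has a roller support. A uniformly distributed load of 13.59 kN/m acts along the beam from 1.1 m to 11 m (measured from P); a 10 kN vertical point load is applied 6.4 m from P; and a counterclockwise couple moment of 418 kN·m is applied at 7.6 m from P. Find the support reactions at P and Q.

P_x = 0, P_y = 107.4 kN, Q_y = 37.09 kN

Resultant of the distributed load: 13.59 × 9.9 = 134.541 kN at 6.05 m from P.
Taking moments about P: Q_y·12.4 − (13.59·9.9)·6.05 − 10·6.4 + 418 = 0 → Q_y = 459.97305/12.4 = 37.0946 ≈ 37.09 kN.
ΣF_y = 0: P_y + 37.0946 − 13.59·9.9 − 10 = 0 → P_y = 107.4 kN.
ΣF_x = 0: no horizontal applied forces, so P_x = 0.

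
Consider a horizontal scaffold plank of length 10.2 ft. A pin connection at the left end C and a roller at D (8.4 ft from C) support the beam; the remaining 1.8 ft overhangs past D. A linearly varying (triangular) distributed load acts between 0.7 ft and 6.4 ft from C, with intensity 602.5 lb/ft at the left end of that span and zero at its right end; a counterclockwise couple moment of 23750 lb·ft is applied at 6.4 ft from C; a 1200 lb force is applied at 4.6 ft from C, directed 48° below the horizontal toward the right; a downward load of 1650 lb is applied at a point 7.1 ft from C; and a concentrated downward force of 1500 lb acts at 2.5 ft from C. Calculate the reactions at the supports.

Resultant of the triangular load: ½ × 602.5 × 5.7 = 1717.125 lb, acting at 2.6 ft from C (one-third of the span from the peak).
Taking moments about C: D_y·8.4 − (½·602.5·5.7)·2.6 + 23750 − 1200·sin48°·4.6 − 1650·7.1 − 1500·2.5 = 0 → D_y = 281.684/8.4 = 33.5338 ≈ 33.53 lb.
ΣF_y = 0: C_y + 33.5338 − ½·602.5·5.7 − 1200·sin48° − 1650 − 1500 = 0 → C_y = 5725 lb.
ΣF_x = 0: C_x + 1200·cos48° = 0 → C_x = -803.0 lb.

C_x = -803.0 lb, C_y = 5725 lb, D_y = 33.53 lb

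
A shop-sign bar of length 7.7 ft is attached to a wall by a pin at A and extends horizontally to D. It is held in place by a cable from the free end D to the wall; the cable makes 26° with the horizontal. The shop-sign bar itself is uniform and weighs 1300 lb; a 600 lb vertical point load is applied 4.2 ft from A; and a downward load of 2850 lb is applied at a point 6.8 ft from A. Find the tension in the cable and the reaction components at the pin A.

T = 7971 lb, A_x = 7164 lb, A_y = 1256 lb

ΣM about A: T·sin26°·7.7 − 1300·3.85 − 600·4.2 − 2850·6.8 = 0 → T = 26905/(7.7·0.438371) = 7970.77 ≈ 7971 lb.
ΣF_x = 0: A_x − T·cos26° = 0 → A_x = 7970.77 × 0.898794 = 7164 lb.
ΣF_y = 0: A_y + T·sin26° − 1300 − 600 − 2850 = 0 → A_y = 4750 − 7970.77 × 0.438371 = 1256 lb.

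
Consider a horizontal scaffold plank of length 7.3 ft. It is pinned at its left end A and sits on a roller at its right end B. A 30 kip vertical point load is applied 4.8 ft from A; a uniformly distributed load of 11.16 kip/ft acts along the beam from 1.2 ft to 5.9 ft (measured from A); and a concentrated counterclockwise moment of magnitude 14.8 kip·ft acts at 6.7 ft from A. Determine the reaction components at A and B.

Resultant of the distributed load: 11.16 × 4.7 = 52.452 kip at 3.55 ft from A.
Moments about A: B_y·7.3 − 30·4.8 − (11.16·4.7)·3.55 + 14.8 = 0 → B_y = 315.4046/7.3 = 43.2061 ≈ 43.21 kip.
ΣF_y = 0: A_y + 43.2061 − 30 − 11.16·4.7 = 0 → A_y = 39.25 kip.
ΣF_x = 0: no horizontal applied forces, so A_x = 0.

A_x = 0, A_y = 39.25 kip, B_y = 43.21 kip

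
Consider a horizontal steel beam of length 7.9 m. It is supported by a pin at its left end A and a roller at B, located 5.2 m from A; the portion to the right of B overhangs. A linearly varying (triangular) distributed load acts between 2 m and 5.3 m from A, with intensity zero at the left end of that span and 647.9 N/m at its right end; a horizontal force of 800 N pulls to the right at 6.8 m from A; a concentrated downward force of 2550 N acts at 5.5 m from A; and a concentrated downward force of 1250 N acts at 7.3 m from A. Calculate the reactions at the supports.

A_x = -800.0 N, A_y = -446.3 N, B_y = 5315 N

Resultant of the triangular load: ½ × 647.9 × 3.3 = 1069.035 N, acting at 4.2 m from A (one-third of the span from the peak).
Moments about A: B_y·5.2 − (½·647.9·3.3)·4.2 − 2550·5.5 − 1250·7.3 = 0 → B_y = 27639.947/5.2 = 5315.37 ≈ 5315 N.
ΣF_y = 0: A_y + 5315.37 − ½·647.9·3.3 − 2550 − 1250 = 0 → A_y = -446.3 N.
ΣF_x = 0: A_x + 800 = 0 → A_x = -800.0 N.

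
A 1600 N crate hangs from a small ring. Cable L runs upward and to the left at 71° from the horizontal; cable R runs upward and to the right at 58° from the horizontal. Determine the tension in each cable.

T_L = 1091 N, T_R = 670.3 N

ΣF_x = 0: −T_L·cos71° + T_R·cos58° = 0 → T_R = 0.614373·T_L.
ΣF_y = 0: T_L·sin71° + T_R·sin58° = 1600.
Substitute: T_L·(0.945519 + 0.614373·0.848048) = 1600 → T_L = 1091.01 ≈ 1091 N.
Then T_R = 0.614373 × 1091.01 = 670.3 N.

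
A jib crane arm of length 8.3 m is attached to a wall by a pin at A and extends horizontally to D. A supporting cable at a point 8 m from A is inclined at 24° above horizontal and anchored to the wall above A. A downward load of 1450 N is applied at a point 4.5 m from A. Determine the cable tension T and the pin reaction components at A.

ΣM about A: T·sin24°·8 − 1450·4.5 = 0 → T = 6525/(8·0.406737) = 2005.29 ≈ 2005 N.
ΣF_x = 0: A_x − T·cos24° = 0 → A_x = 2005.29 × 0.913545 = 1832 N.
ΣF_y = 0: A_y + T·sin24° − 1450 = 0 → A_y = 1450 − 2005.29 × 0.406737 = 634.4 N.

T = 2005 N, A_x = 1832 N, A_y = 634.4 N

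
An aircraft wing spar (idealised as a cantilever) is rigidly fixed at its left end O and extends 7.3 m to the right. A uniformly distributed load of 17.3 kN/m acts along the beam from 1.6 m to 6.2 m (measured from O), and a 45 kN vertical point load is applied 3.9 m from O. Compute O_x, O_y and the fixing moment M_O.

Resultant of the distributed load: 17.3 × 4.6 = 79.58 kN at 3.9 m from O.
ΣF_x = 0: O_x = 0.
ΣF_y = 0: O_y − 17.3·4.6 − 45 = 0 → O_y = 124.6 kN.
ΣM about O: M_O − (17.3·4.6)·3.9 − 45·3.9 = 0 → M_O = 485.9 kN·m.

O_x = 0, O_y = 124.6 kN, M_O = 485.9 kN·m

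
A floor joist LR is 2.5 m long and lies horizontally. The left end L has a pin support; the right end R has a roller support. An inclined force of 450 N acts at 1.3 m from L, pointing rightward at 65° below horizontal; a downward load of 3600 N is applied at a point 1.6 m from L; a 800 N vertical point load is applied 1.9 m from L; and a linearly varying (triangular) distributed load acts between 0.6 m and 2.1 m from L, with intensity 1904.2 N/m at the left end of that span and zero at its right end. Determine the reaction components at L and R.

L_x = -190.2 N, L_y = 2484 N, R_y = 3752 N

Resultant of the triangular load: ½ × 1904.2 × 1.5 = 1428.15 N, acting at 1.1 m from L (one-third of the span from the peak).
Taking moments about L: R_y·2.5 − 450·sin65°·1.3 − 3600·1.6 − 800·1.9 − (½·1904.2·1.5)·1.1 = 0 → R_y = 9381.16/2.5 = 3752.46 ≈ 3752 N.
ΣF_y = 0: L_y + 3752.46 − 450·sin65° − 3600 − 800 − ½·1904.2·1.5 = 0 → L_y = 2484 N.
ΣF_x = 0: L_x + 450·cos65° = 0 → L_x = -190.2 N.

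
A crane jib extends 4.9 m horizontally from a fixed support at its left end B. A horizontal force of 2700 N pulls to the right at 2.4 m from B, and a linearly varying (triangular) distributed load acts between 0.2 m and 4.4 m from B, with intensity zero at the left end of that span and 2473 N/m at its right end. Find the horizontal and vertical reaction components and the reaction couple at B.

Resultant of the triangular load: ½ × 2473 × 4.2 = 5193.3 N, acting at 3 m from B (one-third of the span from the peak).
ΣF_x = 0: B_x + 2700 = 0 → B_x = -2700 N.
ΣF_y = 0: B_y − ½·2473·4.2 = 0 → B_y = 5193 N.
ΣM about B: M_B − (½·2473·4.2)·3 = 0 → M_B = 15580 N·m.

B_x = -2700 N, B_y = 5193 N, M_B = 15580 N·m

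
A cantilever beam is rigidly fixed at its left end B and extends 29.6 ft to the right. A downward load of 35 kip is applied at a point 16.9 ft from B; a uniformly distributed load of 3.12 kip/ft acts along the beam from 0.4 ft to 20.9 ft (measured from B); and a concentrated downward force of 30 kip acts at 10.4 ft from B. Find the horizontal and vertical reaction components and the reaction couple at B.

B_x = 0, B_y = 129.0 kip, M_B = 1585 kip·ft

Resultant of the distributed load: 3.12 × 20.5 = 63.96 kip at 10.65 ft from B.
ΣF_x = 0: B_x = 0.
ΣF_y = 0: B_y − 35 − 3.12·20.5 − 30 = 0 → B_y = 129.0 kip.
ΣM about B: M_B − 35·16.9 − (3.12·20.5)·10.65 − 30·10.4 = 0 → M_B = 1585 kip·ft.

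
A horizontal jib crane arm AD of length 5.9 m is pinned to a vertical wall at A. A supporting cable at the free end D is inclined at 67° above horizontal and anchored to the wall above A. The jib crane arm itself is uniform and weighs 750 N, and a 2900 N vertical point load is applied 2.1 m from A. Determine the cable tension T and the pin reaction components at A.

T = 1529 N, A_x = 597.3 N, A_y = 2243 N

ΣM about A: T·sin67°·5.9 − 750·2.95 − 2900·2.1 = 0 → T = 8302.5/(5.9·0.920505) = 1528.73 ≈ 1529 N.
ΣF_x = 0: A_x − T·cos67° = 0 → A_x = 1528.73 × 0.390731 = 597.3 N.
ΣF_y = 0: A_y + T·sin67° − 750 − 2900 = 0 → A_y = 3650 − 1528.73 × 0.920505 = 2243 N.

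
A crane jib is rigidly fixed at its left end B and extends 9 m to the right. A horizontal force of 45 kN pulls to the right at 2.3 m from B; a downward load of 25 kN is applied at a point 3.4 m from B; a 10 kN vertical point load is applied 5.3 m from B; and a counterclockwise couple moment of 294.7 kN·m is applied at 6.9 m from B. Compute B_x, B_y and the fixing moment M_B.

ΣF_x = 0: B_x + 45 = 0 → B_x = -45.00 kN.
ΣF_y = 0: B_y − 25 − 10 = 0 → B_y = 35.00 kN.
ΣM about B: M_B − 25·3.4 − 10·5.3 + 294.7 = 0 → M_B = -156.7 kN·m.

B_x = -45.00 kN, B_y = 35.00 kN, M_B = -156.7 kN·m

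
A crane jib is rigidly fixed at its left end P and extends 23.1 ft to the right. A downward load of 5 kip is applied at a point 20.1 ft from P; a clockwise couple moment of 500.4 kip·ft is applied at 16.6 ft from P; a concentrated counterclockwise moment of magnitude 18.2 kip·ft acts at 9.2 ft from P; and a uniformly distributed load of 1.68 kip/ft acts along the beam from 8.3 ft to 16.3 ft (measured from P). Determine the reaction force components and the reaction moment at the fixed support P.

P_x = 0, P_y = 18.44 kip, M_P = 748.0 kip·ft

Resultant of the distributed load: 1.68 × 8 = 13.44 kip at 12.3 ft from P.
ΣF_x = 0: P_x = 0.
ΣF_y = 0: P_y − 5 − 1.68·8 = 0 → P_y = 18.44 kip.
ΣM about P: M_P − 5·20.1 − 500.4 + 18.2 − (1.68·8)·12.3 = 0 → M_P = 748.0 kip·ft.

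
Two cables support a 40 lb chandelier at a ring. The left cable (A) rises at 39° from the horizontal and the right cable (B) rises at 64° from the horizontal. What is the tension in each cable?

ΣF_x = 0: −T_A·cos39° + T_B·cos64° = 0 → T_B = 1.7728·T_A.
ΣF_y = 0: T_A·sin39° + T_B·sin64° = 40.
Substitute: T_A·(0.62932 + 1.7728·0.898794) = 40 → T_A = 17.9961 ≈ 18.00 lb.
Then T_B = 1.7728 × 17.9961 = 31.90 lb.

T_A = 18.00 lb, T_B = 31.90 lb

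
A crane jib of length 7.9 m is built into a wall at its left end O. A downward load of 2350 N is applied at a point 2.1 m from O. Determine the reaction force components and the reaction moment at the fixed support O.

ΣF_x = 0: O_x = 0.
ΣF_y = 0: O_y − 2350 = 0 → O_y = 2350 N.
ΣM about O: M_O − 2350·2.1 = 0 → M_O = 4935 N·m.

O_x = 0, O_y = 2350 N, M_O = 4935 N·m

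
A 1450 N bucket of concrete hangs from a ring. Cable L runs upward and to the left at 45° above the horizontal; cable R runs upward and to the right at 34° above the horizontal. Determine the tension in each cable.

ΣF_x = 0: −T_L·cos45° + T_R·cos34° = 0 → T_R = 0.852925·T_L.
ΣF_y = 0: T_L·sin45° + T_R·sin34° = 1450.
Substitute: T_L·(0.707107 + 0.852925·0.559193) = 1450 → T_L = 1224.6 ≈ 1225 N.
Then T_R = 0.852925 × 1224.6 = 1044 N.

T_L = 1225 N, T_R = 1044 N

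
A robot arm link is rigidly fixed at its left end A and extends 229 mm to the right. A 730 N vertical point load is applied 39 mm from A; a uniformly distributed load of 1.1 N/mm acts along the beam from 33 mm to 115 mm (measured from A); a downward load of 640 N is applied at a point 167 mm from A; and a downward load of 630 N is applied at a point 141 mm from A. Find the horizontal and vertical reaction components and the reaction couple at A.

A_x = 0, A_y = 2090 N, M_A = 230900 N·mm

Resultant of the distributed load: 1.1 × 82 = 90.2 N at 74 mm from A.
ΣF_x = 0: A_x = 0.
ΣF_y = 0: A_y − 730 − 1.1·82 − 640 − 630 = 0 → A_y = 2090 N.
ΣM about A: M_A − 730·39 − (1.1·82)·74 − 640·167 − 630·141 = 0 → M_A = 230900 N·mm.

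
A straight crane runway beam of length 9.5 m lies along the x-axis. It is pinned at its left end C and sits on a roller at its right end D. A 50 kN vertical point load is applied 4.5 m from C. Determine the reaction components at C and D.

C_x = 0, C_y = 26.32 kN, D_y = 23.68 kN

Taking moments about C: D_y·9.5 − 50·4.5 = 0 → D_y = 225/9.5 = 23.6842 ≈ 23.68 kN.
ΣF_y = 0: C_y + 23.6842 − 50 = 0 → C_y = 26.32 kN.
ΣF_x = 0: no horizontal applied forces, so C_x = 0.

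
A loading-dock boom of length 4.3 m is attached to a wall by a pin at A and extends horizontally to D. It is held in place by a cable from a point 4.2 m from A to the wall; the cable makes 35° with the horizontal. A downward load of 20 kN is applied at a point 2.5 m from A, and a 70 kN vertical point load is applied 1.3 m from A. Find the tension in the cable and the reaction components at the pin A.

ΣM about A: T·sin35°·4.2 − 20·2.5 − 70·1.3 = 0 → T = 141/(4.2·0.573576) = 58.53 kN.
ΣF_x = 0: A_x − T·cos35° = 0 → A_x = 58.53 × 0.819152 = 47.94 kN.
ΣF_y = 0: A_y + T·sin35° − 20 − 70 = 0 → A_y = 90 − 58.53 × 0.573576 = 56.43 kN.

T = 58.53 kN, A_x = 47.94 kN, A_y = 56.43 kN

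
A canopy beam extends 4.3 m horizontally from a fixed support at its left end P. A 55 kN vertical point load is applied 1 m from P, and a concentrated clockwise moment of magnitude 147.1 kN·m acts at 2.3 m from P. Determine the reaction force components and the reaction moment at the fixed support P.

ΣF_x = 0: P_x = 0.
ΣF_y = 0: P_y − 55 = 0 → P_y = 55.00 kN.
ΣM about P: M_P − 55·1 − 147.1 = 0 → M_P = 202.1 kN·m.

P_x = 0, P_y = 55.00 kN, M_P = 202.1 kN·m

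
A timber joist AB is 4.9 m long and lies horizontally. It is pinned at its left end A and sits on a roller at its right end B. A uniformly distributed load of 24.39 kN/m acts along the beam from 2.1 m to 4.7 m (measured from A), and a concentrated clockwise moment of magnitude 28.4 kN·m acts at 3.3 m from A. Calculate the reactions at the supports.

A_x = 0, A_y = 13.62 kN, B_y = 49.80 kN

Resultant of the distributed load: 24.39 × 2.6 = 63.414 kN at 3.4 m from A.
ΣM about A: B_y·4.9 − (24.39·2.6)·3.4 − 28.4 = 0 → B_y = 244.0076/4.9 = 49.7975 ≈ 49.80 kN.
ΣF_y = 0: A_y + 49.7975 − 24.39·2.6 = 0 → A_y = 13.62 kN.
ΣF_x = 0: no horizontal applied forces, so A_x = 0.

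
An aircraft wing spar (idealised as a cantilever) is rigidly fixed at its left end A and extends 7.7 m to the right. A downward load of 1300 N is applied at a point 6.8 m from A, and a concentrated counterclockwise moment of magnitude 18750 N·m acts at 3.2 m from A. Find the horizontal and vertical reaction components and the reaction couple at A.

ΣF_x = 0: A_x = 0.
ΣF_y = 0: A_y − 1300 = 0 → A_y = 1300 N.
ΣM about A: M_A − 1300·6.8 + 18750 = 0 → M_A = -9910 N·m.

A_x = 0, A_y = 1300 N, M_A = -9910 N·m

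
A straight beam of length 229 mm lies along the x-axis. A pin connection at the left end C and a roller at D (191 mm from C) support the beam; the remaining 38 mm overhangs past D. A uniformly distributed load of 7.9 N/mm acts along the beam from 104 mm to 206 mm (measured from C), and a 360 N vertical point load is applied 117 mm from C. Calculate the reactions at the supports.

C_x = 0, C_y = 291.4 N, D_y = 874.4 N

Resultant of the distributed load: 7.9 × 102 = 805.8 N at 155 mm from C.
Taking moments about C: D_y·191 − (7.9·102)·155 − 360·117 = 0 → D_y = 167019/191 = 874.445 ≈ 874.4 N.
ΣF_y = 0: C_y + 874.445 − 7.9·102 − 360 = 0 → C_y = 291.4 N.
ΣF_x = 0: no horizontal applied forces, so C_x = 0.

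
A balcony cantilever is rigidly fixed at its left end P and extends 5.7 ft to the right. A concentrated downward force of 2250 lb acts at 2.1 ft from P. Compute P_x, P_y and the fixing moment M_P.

ΣF_x = 0: P_x = 0.
ΣF_y = 0: P_y − 2250 = 0 → P_y = 2250 lb.
ΣM about P: M_P − 2250·2.1 = 0 → M_P = 4725 lb·ft.

P_x = 0, P_y = 2250 lb, M_P = 4725 lb·ft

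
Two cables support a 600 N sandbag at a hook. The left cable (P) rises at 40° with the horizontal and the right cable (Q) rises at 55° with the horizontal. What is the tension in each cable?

T_P = 345.5 N, T_Q = 461.4 N

ΣF_x = 0: −T_P·cos40° + T_Q·cos55° = 0 → T_Q = 1.33556·T_P.
ΣF_y = 0: T_P·sin40° + T_Q·sin55° = 600.
Substitute: T_P·(0.642788 + 1.33556·0.819152) = 600 → T_P = 345.46 ≈ 345.5 N.
Then T_Q = 1.33556 × 345.46 = 461.4 N.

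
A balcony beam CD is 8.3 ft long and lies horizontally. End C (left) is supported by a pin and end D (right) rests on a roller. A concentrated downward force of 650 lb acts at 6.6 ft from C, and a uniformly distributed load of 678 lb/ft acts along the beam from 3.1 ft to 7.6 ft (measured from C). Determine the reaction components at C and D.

C_x = 0, C_y = 1218 lb, D_y = 2483 lb

Resultant of the distributed load: 678 × 4.5 = 3051 lb at 5.35 ft from C.
ΣM about C: D_y·8.3 − 650·6.6 − (678·4.5)·5.35 = 0 → D_y = 20612.85/8.3 = 2483.48 ≈ 2483 lb.
ΣF_y = 0: C_y + 2483.48 − 650 − 678·4.5 = 0 → C_y = 1218 lb.
ΣF_x = 0: no horizontal applied forces, so C_x = 0.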